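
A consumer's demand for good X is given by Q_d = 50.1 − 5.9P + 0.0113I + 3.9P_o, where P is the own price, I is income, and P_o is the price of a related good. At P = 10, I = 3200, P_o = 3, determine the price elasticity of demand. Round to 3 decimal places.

At the given point, Q_d = 50.1 − 5.9(10) + 0.0113(3200) + 3.9(3) = 50.1 − 59 + 36.16 + 11.7 = 38.96.
∂Q_d/∂P = −5.9, so E_p = (−5.9)·(10/38.96) ≈ -1.514.
|E_p| > 1: demand is elastic.

-1.514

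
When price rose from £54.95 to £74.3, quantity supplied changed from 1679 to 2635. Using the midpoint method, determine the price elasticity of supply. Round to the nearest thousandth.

%ΔQ = (2635 − 1679)/[(1679 + 2635)/2] = 956/2157 ≈ 0.4432.
%Δp = (74.3 − 54.95)/[(54.95 + 74.3)/2] = 19.35/64.625 ≈ 0.2994.
Arc elasticity E = %ΔQ/%Δp ≈ 0.4432/0.2994 ≈ 1.480.
|E| > 1: supply is elastic over this range.

1.480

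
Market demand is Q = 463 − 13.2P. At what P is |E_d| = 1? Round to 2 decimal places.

For linear demand Q = a − bP, E = −bP/(a − bP). |E| = 1 ⇒ bP = a − bP ⇒ P = a/(2b).
P = 463/(2·13.2) ≈ 17.54.

17.54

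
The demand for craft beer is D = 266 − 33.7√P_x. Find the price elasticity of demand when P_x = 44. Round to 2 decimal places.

-2.63

At P_x = 44, D = 42.4595.
dD/dP_x = −33.7/(2√P_x) = −33.7/(2·6.6332).
Point elasticity E = (dD/dP_x)·(P_x/D) = -2.5402 × 44/42.4595 ≈ -2.63.
|E| > 1, so demand is elastic at this price.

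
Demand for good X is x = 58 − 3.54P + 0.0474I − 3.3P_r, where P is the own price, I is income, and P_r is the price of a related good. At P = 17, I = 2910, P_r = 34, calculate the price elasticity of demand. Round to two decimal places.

-2.55

First evaluate x: 58 − 3.54(17) + 0.0474(2910) − 3.3(34) = 58 − 60.18 + 137.934 − 112.2 = 23.554.
∂x/∂P = −3.54, so E_p = (−3.54)·(17/23.554) ≈ -2.55.
|E_p| > 1: demand is elastic.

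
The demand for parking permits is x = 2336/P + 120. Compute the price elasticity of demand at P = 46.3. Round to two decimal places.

At P = 46.3, x = 170.4536.
dx/dP = −2336/P² = −1.0897.
Point elasticity E = (dx/dP)·(P/x) = -1.0897 × 46.3/170.4536 ≈ -0.30.
|E| < 1, so demand is inelastic at this price.

-0.30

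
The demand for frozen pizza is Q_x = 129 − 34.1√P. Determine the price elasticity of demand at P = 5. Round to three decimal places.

At P = 5, Q_x = 52.7501.
dQ_x/dP = −34.1/(2√P) = −34.1/(2·2.2361).
Point elasticity E = (dQ_x/dP)·(P/Q_x) = -7.625 × 5/52.7501 ≈ -0.723.
|E| < 1, so demand is inelastic at this price.

-0.723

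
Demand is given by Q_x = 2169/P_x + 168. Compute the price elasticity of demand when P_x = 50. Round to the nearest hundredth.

-0.21

At P_x = 50, Q_x = 211.38.
dQ_x/dP_x = −2169/P_x² = −0.8676.
Point elasticity E = (dQ_x/dP_x)·(P_x/Q_x) = -0.8676 × 50/211.38 ≈ -0.21.
|E| < 1, so demand is inelastic at this price.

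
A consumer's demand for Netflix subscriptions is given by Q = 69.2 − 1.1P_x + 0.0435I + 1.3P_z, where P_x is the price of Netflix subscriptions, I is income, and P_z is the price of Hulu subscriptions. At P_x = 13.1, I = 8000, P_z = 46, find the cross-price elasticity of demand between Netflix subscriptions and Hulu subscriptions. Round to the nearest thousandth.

Substituting, Q = 69.2 − 1.1(13.1) + 0.0435(8000) + 1.3(46) = 69.2 − 14.41 + 348 + 59.8 = 462.59.
∂Q/∂P_z = +1.3, so E_xy = 1.3·(46/462.59) ≈ 0.129.
E_xy > 0: the goods are substitutes.

0.129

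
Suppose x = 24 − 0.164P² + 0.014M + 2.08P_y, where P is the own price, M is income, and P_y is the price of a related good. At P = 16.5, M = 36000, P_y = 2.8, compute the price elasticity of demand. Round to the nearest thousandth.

x = 24 − 0.164(16.5)² + 0.014(36000) + 2.08(2.8) = 24 − 44.649 + 504 + 5.824 = 489.175.
∂x/∂P = −2·0.164·P = -5.412, so E_p = -5.412·(16.5/489.175) ≈ -0.183.
|E_p| < 1: demand is inelastic.

-0.183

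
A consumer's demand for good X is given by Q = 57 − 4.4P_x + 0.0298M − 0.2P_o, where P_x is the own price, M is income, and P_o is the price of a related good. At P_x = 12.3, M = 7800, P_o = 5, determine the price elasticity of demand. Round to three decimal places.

Q = 57 − 4.4(12.3) + 0.0298(7800) − 0.2(5) = 57 − 54.12 + 232.44 − 1 = 234.32.
∂Q/∂P_x = −4.4, so E_p = (−4.4)·(12.3/234.32) ≈ -0.231.
|E_p| < 1: demand is inelastic.

-0.231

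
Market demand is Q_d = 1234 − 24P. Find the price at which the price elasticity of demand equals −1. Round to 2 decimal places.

25.71

For linear demand Q_d = a − bP, E = −bP/(a − bP). |E| = 1 ⇒ bP = a − bP ⇒ P = a/(2b).
P = 1234/(2·24) ≈ 25.71.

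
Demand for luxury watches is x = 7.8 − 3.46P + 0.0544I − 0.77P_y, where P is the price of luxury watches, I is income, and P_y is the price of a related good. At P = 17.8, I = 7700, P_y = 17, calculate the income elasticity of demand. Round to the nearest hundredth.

Evaluating quantity at (P, I, P_y) gives x = 7.8 − 3.46(17.8) + 0.0544(7700) − 0.77(17) = 7.8 − 61.588 + 418.88 − 13.09 = 352.002.
∂x/∂I = +0.0544, so E_I = 0.0544·(7700/352.002) ≈ 1.19.
E_I > 1: normal good (luxury).

1.19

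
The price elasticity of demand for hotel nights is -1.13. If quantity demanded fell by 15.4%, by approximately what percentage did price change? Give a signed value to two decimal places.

13.63

%ΔQ ≈ E × %ΔP ⇒ %ΔP = %ΔQ / E = (-15.4%)/(-1.13) ≈ 13.63%.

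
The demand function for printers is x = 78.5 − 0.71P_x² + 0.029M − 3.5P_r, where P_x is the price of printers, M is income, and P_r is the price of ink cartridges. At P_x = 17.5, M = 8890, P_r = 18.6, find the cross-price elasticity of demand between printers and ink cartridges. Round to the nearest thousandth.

Evaluating quantity at (P_x, M, P_r) gives x = 78.5 − 0.71(17.5)² + 0.029(8890) − 3.5(18.6) = 78.5 − 217.4375 + 257.81 − 65.1 = 53.7725.
∂x/∂P_r = −3.5, so E_xy = -3.5·(18.6/53.7725) ≈ -1.211.
E_xy < 0: the goods are complements.

-1.211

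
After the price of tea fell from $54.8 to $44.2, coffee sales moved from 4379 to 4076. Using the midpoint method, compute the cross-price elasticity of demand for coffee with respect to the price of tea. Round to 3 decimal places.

0.335

%ΔQ_x = (4076 − 4379)/[(4379+4076)/2] = -303/4227.5 ≈ -0.0717.
%ΔP_y = (44.2 − 54.8)/[(54.8+44.2)/2] ≈ -0.2141.
E_xy = -0.0717/-0.2141 ≈ 0.335.
E_xy > 0, so coffee and tea are substitutes.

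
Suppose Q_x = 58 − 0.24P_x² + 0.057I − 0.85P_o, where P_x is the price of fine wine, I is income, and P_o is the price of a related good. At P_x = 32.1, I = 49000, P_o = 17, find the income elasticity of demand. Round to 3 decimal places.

Q_x = 58 − 0.24(32.1)² + 0.057(49000) − 0.85(17) = 58 − 247.2984 + 2793 − 14.45 = 2589.2516.
∂Q_x/∂I = +0.057, so E_I = 0.057·(49000/2589.2516) ≈ 1.079.
E_I > 1: normal good (luxury).

1.079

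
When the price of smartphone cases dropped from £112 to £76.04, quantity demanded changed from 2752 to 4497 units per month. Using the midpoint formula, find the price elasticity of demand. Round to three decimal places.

-1.259

%ΔQ = (4497 − 2752)/[(2752 + 4497)/2] = 1745/3624.5 ≈ 0.4814.
%ΔP = (76.04 − 112)/[(112 + 76.04)/2] = -35.96/94.02 ≈ -0.3825.
Arc elasticity E = %ΔQ/%ΔP ≈ 0.4814/-0.3825 ≈ -1.259.
|E| > 1: demand is elastic over this range.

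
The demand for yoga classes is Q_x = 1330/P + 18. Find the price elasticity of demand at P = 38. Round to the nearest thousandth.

At P = 38, Q_x = 53.
dQ_x/dP = −1330/P² = −0.9211.
Point elasticity E = (dQ_x/dP)·(P/Q_x) = -0.9211 × 38/53 ≈ -0.660.
|E| < 1, so demand is inelastic at this price.

-0.660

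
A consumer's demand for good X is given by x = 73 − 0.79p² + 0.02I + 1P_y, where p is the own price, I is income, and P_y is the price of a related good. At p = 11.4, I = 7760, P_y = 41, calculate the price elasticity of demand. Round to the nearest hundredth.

At the given point, x = 73 − 0.79(11.4)² + 0.02(7760) + 1(41) = 73 − 102.6684 + 155.2 + 41 = 166.5316.
∂x/∂p = −2·0.79·p = -18.012, so E_p = -18.012·(11.4/166.5316) ≈ -1.23.
|E_p| > 1: demand is elastic.

-1.23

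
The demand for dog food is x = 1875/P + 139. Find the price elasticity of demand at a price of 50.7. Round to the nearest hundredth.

At P = 50.7, x = 175.9822.
dx/dP = −1875/P² = −0.7294.
Point elasticity E = (dx/dP)·(P/x) = -0.7294 × 50.7/175.9822 ≈ -0.21.
|E| < 1, so demand is inelastic at this price.

-0.21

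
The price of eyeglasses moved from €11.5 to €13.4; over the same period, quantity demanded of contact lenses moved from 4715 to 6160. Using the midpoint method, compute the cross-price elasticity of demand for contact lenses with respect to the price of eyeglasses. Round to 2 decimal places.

1.74

%ΔQ_x = (6160 − 4715)/[(4715+6160)/2] = 1445/5437.5 ≈ 0.2657.
%ΔP_y = (13.4 − 11.5)/[(11.5+13.4)/2] ≈ 0.1526.
E_xy = 0.2657/0.1526 ≈ 1.74.
E_xy > 0, so contact lenses and eyeglasses are substitutes.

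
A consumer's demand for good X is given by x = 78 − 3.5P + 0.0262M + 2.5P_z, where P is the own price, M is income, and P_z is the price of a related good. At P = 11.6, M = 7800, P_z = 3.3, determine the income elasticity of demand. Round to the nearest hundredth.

At the given point, x = 78 − 3.5(11.6) + 0.0262(7800) + 2.5(3.3) = 78 − 40.6 + 204.36 + 8.25 = 250.01.
∂x/∂M = +0.0262, so E_I = 0.0262·(7800/250.01) ≈ 0.82.
E_I ∈ (0,1): normal good (necessity).

0.82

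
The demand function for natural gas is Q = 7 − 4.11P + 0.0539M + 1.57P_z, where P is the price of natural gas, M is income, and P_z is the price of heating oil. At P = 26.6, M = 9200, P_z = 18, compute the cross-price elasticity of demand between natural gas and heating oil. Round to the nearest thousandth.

0.067

Substituting, Q = 7 − 4.11(26.6) + 0.0539(9200) + 1.57(18) = 7 − 109.326 + 495.88 + 28.26 = 421.814.
∂Q/∂P_z = +1.57, so E_xy = 1.57·(18/421.814) ≈ 0.067.
E_xy > 0: the goods are substitutes.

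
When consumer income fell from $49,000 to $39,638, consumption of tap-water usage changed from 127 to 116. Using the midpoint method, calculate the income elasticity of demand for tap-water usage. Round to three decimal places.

%ΔQ = (116 − 127)/[(127+116)/2] = -11/121.5 ≈ -0.0905.
%ΔI = (39,638 − 49,000)/[(49,000+39,638)/2] = -9362/44319 ≈ -0.2112.
E_I = %ΔQ/%ΔI ≈ 0.429.
E_I ∈ (0,1): normal good (necessity).

0.429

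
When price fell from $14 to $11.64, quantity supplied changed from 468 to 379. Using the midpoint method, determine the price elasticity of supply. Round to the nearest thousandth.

%Δq = (379 − 468)/[(468 + 379)/2] = -89/423.5 ≈ -0.2102.
%ΔP = (11.64 − 14)/[(14 + 11.64)/2] = -2.36/12.82 ≈ -0.1841.
Arc elasticity E = %Δq/%ΔP ≈ -0.2102/-0.1841 ≈ 1.142.
|E| > 1: supply is elastic over this range.

1.142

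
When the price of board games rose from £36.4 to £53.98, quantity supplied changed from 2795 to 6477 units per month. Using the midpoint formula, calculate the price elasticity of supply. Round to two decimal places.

2.04

%Δq = (6477 − 2795)/[(2795 + 6477)/2] = 3682/4636 ≈ 0.7942.
%Δp = (53.98 − 36.4)/[(36.4 + 53.98)/2] = 17.58/45.19 ≈ 0.3890.
Arc elasticity E = %Δq/%Δp ≈ 0.7942/0.3890 ≈ 2.04.
|E| > 1: supply is elastic over this range.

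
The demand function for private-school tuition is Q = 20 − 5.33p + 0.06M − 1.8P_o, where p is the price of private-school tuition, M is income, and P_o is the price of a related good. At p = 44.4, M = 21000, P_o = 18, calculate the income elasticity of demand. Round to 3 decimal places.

1.246

First evaluate Q: 20 − 5.33(44.4) + 0.06(21000) − 1.8(18) = 20 − 236.652 + 1260 − 32.4 = 1010.948.
∂Q/∂M = +0.06, so E_I = 0.06·(21000/1010.948) ≈ 1.246.
E_I > 1: normal good (luxury).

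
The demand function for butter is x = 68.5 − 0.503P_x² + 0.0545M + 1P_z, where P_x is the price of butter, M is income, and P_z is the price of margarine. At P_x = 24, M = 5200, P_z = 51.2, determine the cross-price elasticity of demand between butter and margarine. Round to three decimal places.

x = 68.5 − 0.503(24)² + 0.0545(5200) + 1(51.2) = 68.5 − 289.728 + 283.4 + 51.2 = 113.372.
∂x/∂P_z = +1, so E_xy = 1·(51.2/113.372) ≈ 0.452.
E_xy > 0: the goods are substitutes.

0.452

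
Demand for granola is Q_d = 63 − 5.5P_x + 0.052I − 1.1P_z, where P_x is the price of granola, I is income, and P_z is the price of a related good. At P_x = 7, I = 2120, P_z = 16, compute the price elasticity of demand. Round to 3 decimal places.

-0.329

Substituting, Q_d = 63 − 5.5(7) + 0.052(2120) − 1.1(16) = 63 − 38.5 + 110.24 − 17.6 = 117.14.
∂Q_d/∂P_x = −5.5, so E_p = (−5.5)·(7/117.14) ≈ -0.329.
|E_p| < 1: demand is inelastic.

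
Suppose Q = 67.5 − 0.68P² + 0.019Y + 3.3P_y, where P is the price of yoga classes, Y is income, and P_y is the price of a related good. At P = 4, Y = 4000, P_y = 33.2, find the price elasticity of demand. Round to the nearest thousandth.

Q = 67.5 − 0.68(4)² + 0.019(4000) + 3.3(33.2) = 67.5 − 10.88 + 76 + 109.56 = 242.18.
∂Q/∂P = −2·0.68·P = -5.44, so E_p = -5.44·(4/242.18) ≈ -0.090.
|E_p| < 1: demand is inelastic.

-0.090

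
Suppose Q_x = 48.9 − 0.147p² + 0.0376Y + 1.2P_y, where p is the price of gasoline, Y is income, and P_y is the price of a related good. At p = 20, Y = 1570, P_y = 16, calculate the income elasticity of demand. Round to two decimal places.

Substituting, Q_x = 48.9 − 0.147(20)² + 0.0376(1570) + 1.2(16) = 48.9 − 58.8 + 59.032 + 19.2 = 68.332.
∂Q_x/∂Y = +0.0376, so E_I = 0.0376·(1570/68.332) ≈ 0.86.
E_I ∈ (0,1): normal good (necessity).

0.86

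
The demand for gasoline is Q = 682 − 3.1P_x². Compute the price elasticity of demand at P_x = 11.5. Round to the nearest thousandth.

At P_x = 11.5, Q = 272.025.
dQ/dP_x = −2·3.1·P_x = −71.3.
Point elasticity E = (dQ/dP_x)·(P_x/Q) = -71.3 × 11.5/272.025 ≈ -3.014.
|E| > 1, so demand is elastic at this price.

-3.014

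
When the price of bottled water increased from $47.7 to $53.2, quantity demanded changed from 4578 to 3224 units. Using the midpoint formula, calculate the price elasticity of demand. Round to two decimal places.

-3.18

%ΔQ = (3224 − 4578)/[(4578 + 3224)/2] = -1354/3901 ≈ -0.3471.
%Δp = (53.2 − 47.7)/[(47.7 + 53.2)/2] = 5.5/50.45 ≈ 0.1090.
Arc elasticity E = %ΔQ/%Δp ≈ -0.3471/0.1090 ≈ -3.18.
|E| > 1: demand is elastic over this range.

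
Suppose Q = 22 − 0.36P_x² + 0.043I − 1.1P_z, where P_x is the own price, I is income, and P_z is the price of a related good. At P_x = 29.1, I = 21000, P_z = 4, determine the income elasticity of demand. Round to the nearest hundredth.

Evaluating quantity at (P_x, I, P_z) gives Q = 22 − 0.36(29.1)² + 0.043(21000) − 1.1(4) = 22 − 304.8516 + 903 − 4.4 = 615.7484.
∂Q/∂I = +0.043, so E_I = 0.043·(21000/615.7484) ≈ 1.47.
E_I > 1: normal good (luxury).

1.47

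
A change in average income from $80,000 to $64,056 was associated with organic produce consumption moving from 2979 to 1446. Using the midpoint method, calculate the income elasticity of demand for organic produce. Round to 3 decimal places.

%ΔQ = (1446 − 2979)/[(2979+1446)/2] = -1533/2212.5 ≈ -0.6929.
%ΔI = (64,056 − 80,000)/[(80,000+64,056)/2] = -15944/72028 ≈ -0.2214.
E_I = %ΔQ/%ΔI ≈ 3.130.
E_I > 1: normal good (luxury).

3.130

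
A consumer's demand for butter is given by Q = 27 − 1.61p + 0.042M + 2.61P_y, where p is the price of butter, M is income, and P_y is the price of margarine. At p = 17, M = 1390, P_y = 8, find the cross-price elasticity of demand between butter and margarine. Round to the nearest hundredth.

First evaluate Q: 27 − 1.61(17) + 0.042(1390) + 2.61(8) = 27 − 27.37 + 58.38 + 20.88 = 78.89.
∂Q/∂P_y = +2.61, so E_xy = 2.61·(8/78.89) ≈ 0.26.
E_xy > 0: the goods are substitutes.

0.26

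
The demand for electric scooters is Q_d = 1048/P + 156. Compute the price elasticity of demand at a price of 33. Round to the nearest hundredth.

-0.17

At P = 33, Q_d = 187.7576.
dQ_d/dP = −1048/P² = −0.9624.
Point elasticity E = (dQ_d/dP)·(P/Q_d) = -0.9624 × 33/187.7576 ≈ -0.17.
|E| < 1, so demand is inelastic at this price.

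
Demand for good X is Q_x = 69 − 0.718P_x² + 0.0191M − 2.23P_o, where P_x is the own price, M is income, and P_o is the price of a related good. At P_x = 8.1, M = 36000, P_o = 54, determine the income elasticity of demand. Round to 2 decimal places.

1.17

Evaluating quantity at (P_x, M, P_o) gives Q_x = 69 − 0.718(8.1)² + 0.0191(36000) − 2.23(54) = 69 − 47.108 + 687.6 − 120.42 = 589.072.
∂Q_x/∂M = +0.0191, so E_I = 0.0191·(36000/589.072) ≈ 1.17.
E_I > 1: normal good (luxury).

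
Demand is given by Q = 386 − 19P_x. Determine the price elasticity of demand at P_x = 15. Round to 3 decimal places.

At P_x = 15, Q = 101.
dQ/dP_x = −19.
Point elasticity E = (dQ/dP_x)·(P_x/Q) = -19 × 15/101 ≈ -2.822.
|E| > 1, so demand is elastic at this price.

-2.822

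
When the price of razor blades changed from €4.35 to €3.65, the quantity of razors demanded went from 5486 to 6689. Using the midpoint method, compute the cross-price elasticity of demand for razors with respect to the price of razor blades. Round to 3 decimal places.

%ΔQ_x = (6689 − 5486)/[(5486+6689)/2] = 1203/6087.5 ≈ 0.1976.
%ΔP_y = (3.65 − 4.35)/[(4.35+3.65)/2] ≈ -0.1750.
E_xy = 0.1976/-0.1750 ≈ -1.129.
E_xy < 0, so razors and razor blades are complements.

-1.129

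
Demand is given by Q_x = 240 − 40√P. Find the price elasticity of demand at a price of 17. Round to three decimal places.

-1.098

At P = 17, Q_x = 75.0758.
dQ_x/dP = −40/(2√P) = −40/(2·4.1231).
Point elasticity E = (dQ_x/dP)·(P/Q_x) = -4.8507 × 17/75.0758 ≈ -1.098.
|E| > 1, so demand is elastic at this price.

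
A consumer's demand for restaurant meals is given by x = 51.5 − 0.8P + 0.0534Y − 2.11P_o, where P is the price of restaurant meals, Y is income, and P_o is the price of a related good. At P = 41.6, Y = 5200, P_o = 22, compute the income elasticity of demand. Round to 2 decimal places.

1.11

Substituting, x = 51.5 − 0.8(41.6) + 0.0534(5200) − 2.11(22) = 51.5 − 33.28 + 277.68 − 46.42 = 249.48.
∂x/∂Y = +0.0534, so E_I = 0.0534·(5200/249.48) ≈ 1.11.
E_I > 1: normal good (luxury).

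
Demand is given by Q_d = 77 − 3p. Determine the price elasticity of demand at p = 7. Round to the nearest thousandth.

At p = 7, Q_d = 56.
dQ_d/dp = −3.
Point elasticity E = (dQ_d/dp)·(p/Q_d) = -3 × 7/56 ≈ -0.375.
|E| < 1, so demand is inelastic at this price.

-0.375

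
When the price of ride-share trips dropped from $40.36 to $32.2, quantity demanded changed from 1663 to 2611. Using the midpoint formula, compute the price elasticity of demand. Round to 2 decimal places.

-1.97

%ΔQ = (2611 − 1663)/[(1663 + 2611)/2] = 948/2137 ≈ 0.4436.
%Δp = (32.2 − 40.36)/[(40.36 + 32.2)/2] = -8.16/36.28 ≈ -0.2249.
Arc elasticity E = %ΔQ/%Δp ≈ 0.4436/-0.2249 ≈ -1.97.
|E| > 1: demand is elastic over this range.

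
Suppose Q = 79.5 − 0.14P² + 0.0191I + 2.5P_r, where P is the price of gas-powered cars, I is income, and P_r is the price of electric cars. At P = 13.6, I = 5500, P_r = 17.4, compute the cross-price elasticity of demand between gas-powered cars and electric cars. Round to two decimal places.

Q = 79.5 − 0.14(13.6)² + 0.0191(5500) + 2.5(17.4) = 79.5 − 25.8944 + 105.05 + 43.5 = 202.1556.
∂Q/∂P_r = +2.5, so E_xy = 2.5·(17.4/202.1556) ≈ 0.22.
E_xy > 0: the goods are substitutes.

0.22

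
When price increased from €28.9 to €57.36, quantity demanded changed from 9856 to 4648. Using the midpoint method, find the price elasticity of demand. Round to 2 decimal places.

%ΔQ = (4648 − 9856)/[(9856 + 4648)/2] = -5208/7252 ≈ -0.7181.
%Δp = (57.36 − 28.9)/[(28.9 + 57.36)/2] = 28.46/43.13 ≈ 0.6599.
Arc elasticity E = %ΔQ/%Δp ≈ -0.7181/0.6599 ≈ -1.09.
|E| > 1: demand is elastic over this range.

-1.09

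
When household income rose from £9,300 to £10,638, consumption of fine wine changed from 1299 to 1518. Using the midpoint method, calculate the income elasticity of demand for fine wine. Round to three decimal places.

%ΔQ = (1518 − 1299)/[(1299+1518)/2] = 219/1408.5 ≈ 0.1555.
%ΔI = (10,638 − 9,300)/[(9,300+10,638)/2] = 1338/9969 ≈ 0.1342.
E_I = %ΔQ/%ΔI ≈ 1.158.
E_I > 1: normal good (luxury).

1.158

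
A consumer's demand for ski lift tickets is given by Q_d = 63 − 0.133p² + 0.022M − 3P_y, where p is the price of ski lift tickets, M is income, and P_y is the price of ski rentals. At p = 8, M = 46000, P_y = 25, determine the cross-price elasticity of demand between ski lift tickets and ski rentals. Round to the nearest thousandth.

First evaluate Q_d: 63 − 0.133(8)² + 0.022(46000) − 3(25) = 63 − 8.512 + 1012 − 75 = 991.488.
∂Q_d/∂P_y = −3, so E_xy = -3·(25/991.488) ≈ -0.076.
E_xy < 0: the goods are complements.

-0.076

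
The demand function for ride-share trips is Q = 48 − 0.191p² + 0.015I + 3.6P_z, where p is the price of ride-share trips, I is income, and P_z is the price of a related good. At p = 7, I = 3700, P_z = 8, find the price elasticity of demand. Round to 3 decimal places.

First evaluate Q: 48 − 0.191(7)² + 0.015(3700) + 3.6(8) = 48 − 9.359 + 55.5 + 28.8 = 122.941.
∂Q/∂p = −2·0.191·p = -2.674, so E_p = -2.674·(7/122.941) ≈ -0.152.
|E_p| < 1: demand is inelastic.

-0.152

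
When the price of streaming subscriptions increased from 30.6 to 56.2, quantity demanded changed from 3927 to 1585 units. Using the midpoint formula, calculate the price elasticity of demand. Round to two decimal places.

%ΔQ = (1585 − 3927)/[(3927 + 1585)/2] = -2342/2756 ≈ -0.8498.
%Δp = (56.2 − 30.6)/[(30.6 + 56.2)/2] = 25.6/43.4 ≈ 0.5899.
Arc elasticity E = %ΔQ/%Δp ≈ -0.8498/0.5899 ≈ -1.44.
|E| > 1: demand is elastic over this range.

-1.44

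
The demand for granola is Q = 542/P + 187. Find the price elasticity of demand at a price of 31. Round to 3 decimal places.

At P = 31, Q = 204.4839.
dQ/dP = −542/P² = −0.564.
Point elasticity E = (dQ/dP)·(P/Q) = -0.564 × 31/204.4839 ≈ -0.086.
|E| < 1, so demand is inelastic at this price.

-0.086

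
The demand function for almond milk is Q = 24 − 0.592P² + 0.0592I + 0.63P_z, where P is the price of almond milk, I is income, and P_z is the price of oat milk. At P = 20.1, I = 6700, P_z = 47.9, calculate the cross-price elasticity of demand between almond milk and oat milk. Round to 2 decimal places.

0.14

Q = 24 − 0.592(20.1)² + 0.0592(6700) + 0.63(47.9) = 24 − 239.1739 + 396.64 + 30.177 = 211.6431.
∂Q/∂P_z = +0.63, so E_xy = 0.63·(47.9/211.6431) ≈ 0.14.
E_xy > 0: the goods are substitutes.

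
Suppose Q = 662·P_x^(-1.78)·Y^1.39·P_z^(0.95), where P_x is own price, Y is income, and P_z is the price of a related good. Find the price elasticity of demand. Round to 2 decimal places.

-1.78

For a Cobb–Douglas (constant-elasticity) form Q = A·P_x^α·…, the elasticity with respect to P_x equals the exponent α at every point.
Here the exponent on P_x is -1.78, so the price elasticity of demand is -1.78.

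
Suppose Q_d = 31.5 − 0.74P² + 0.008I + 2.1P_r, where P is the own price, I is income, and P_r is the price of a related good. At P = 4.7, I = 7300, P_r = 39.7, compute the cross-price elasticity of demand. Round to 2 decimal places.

0.53

Q_d = 31.5 − 0.74(4.7)² + 0.008(7300) + 2.1(39.7) = 31.5 − 16.3466 + 58.4 + 83.37 = 156.9234.
∂Q_d/∂P_r = +2.1, so E_xy = 2.1·(39.7/156.9234) ≈ 0.53.
E_xy > 0: the goods are substitutes.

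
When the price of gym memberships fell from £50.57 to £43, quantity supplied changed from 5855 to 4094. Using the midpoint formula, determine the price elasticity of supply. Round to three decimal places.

%Δq = (4094 − 5855)/[(5855 + 4094)/2] = -1761/4974.5 ≈ -0.3540.
%Δp = (43 − 50.57)/[(50.57 + 43)/2] = -7.57/46.785 ≈ -0.1618.
Arc elasticity E = %Δq/%Δp ≈ -0.3540/-0.1618 ≈ 2.188.
|E| > 1: supply is elastic over this range.

2.188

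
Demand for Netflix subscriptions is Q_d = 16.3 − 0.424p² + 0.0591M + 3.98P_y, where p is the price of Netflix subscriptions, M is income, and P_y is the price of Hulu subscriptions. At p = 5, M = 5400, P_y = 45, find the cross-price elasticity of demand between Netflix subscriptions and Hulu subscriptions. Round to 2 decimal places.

0.36

At the given point, Q_d = 16.3 − 0.424(5)² + 0.0591(5400) + 3.98(45) = 16.3 − 10.6 + 319.14 + 179.1 = 503.94.
∂Q_d/∂P_y = +3.98, so E_xy = 3.98·(45/503.94) ≈ 0.36.
E_xy > 0: the goods are substitutes.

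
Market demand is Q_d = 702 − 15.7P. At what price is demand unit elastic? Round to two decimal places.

For linear demand Q_d = a − bP, E = −bP/(a − bP). |E| = 1 ⇒ bP = a − bP ⇒ P = a/(2b).
P = 702/(2·15.7) ≈ 22.36.

22.36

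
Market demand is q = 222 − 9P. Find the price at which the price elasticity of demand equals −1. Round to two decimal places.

12.33

For linear demand q = a − bP, E = −bP/(a − bP). |E| = 1 ⇒ bP = a − bP ⇒ P = a/(2b).
P = 222/(2·9) ≈ 12.33.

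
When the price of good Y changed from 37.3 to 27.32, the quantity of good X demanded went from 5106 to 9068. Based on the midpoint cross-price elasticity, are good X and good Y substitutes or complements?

%ΔQ_x = (9068 − 5106)/[(5106+9068)/2] = 3962/7087 ≈ 0.5591.
%ΔP_y = (27.32 − 37.3)/[(37.3+27.32)/2] ≈ -0.3089.
E_xy = 0.5591/-0.3089 ≈ -1.810.
E_xy < 0, so the goods are complements.

complements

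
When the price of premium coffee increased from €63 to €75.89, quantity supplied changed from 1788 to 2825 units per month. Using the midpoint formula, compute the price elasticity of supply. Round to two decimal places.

2.42

%ΔQ = (2825 − 1788)/[(1788 + 2825)/2] = 1037/2306.5 ≈ 0.4496.
%Δp = (75.89 − 63)/[(63 + 75.89)/2] = 12.89/69.445 ≈ 0.1856.
Arc elasticity E = %ΔQ/%Δp ≈ 0.4496/0.1856 ≈ 2.42.
|E| > 1: supply is elastic over this range.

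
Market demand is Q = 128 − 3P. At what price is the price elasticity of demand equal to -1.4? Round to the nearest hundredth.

Set −bP/(a − bP) = −1.4 ⇒ bP = 1.4(a − bP) ⇒ bP(1+1.4) = 1.4·a.
P = 1.4·128/(3·2.4) ≈ 24.89.

24.89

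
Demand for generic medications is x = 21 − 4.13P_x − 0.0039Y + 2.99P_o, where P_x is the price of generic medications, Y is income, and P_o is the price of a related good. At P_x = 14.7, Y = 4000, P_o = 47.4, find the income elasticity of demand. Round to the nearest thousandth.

-0.181

Evaluating quantity at (P_x, Y, P_o) gives x = 21 − 4.13(14.7) − 0.0039(4000) + 2.99(47.4) = 21 − 60.711 − 15.6 + 141.726 = 86.415.
∂x/∂Y = −0.0039, so E_I = -0.0039·(4000/86.415) ≈ -0.181.
E_I < 0: inferior good.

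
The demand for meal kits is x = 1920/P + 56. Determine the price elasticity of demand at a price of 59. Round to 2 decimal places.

-0.37

At P = 59, x = 88.5424.
dx/dP = −1920/P² = −0.5516.
Point elasticity E = (dx/dP)·(P/x) = -0.5516 × 59/88.5424 ≈ -0.37.
|E| < 1, so demand is inelastic at this price.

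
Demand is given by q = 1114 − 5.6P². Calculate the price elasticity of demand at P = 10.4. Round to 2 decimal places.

At P = 10.4, q = 508.304.
dq/dP = −2·5.6·P = −116.48.
Point elasticity E = (dq/dP)·(P/q) = -116.48 × 10.4/508.304 ≈ -2.38.
|E| > 1, so demand is elastic at this price.

-2.38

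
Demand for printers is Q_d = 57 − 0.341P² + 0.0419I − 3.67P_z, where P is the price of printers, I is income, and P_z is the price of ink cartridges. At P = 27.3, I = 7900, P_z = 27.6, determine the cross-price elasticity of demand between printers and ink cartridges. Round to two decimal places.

-3.11

First evaluate Q_d: 57 − 0.341(27.3)² + 0.0419(7900) − 3.67(27.6) = 57 − 254.1439 + 331.01 − 101.292 = 32.5741.
∂Q_d/∂P_z = −3.67, so E_xy = -3.67·(27.6/32.5741) ≈ -3.11.
E_xy < 0: the goods are complements.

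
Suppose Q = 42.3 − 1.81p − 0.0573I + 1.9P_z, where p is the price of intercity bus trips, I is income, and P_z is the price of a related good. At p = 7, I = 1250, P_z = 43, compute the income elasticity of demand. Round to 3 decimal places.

Q = 42.3 − 1.81(7) − 0.0573(1250) + 1.9(43) = 42.3 − 12.67 − 71.625 + 81.7 = 39.705.
∂Q/∂I = −0.0573, so E_I = -0.0573·(1250/39.705) ≈ -1.804.
E_I < 0: inferior good.

-1.804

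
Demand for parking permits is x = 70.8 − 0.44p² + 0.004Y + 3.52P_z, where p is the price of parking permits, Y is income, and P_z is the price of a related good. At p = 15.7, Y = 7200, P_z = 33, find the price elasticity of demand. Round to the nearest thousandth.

Substituting, x = 70.8 − 0.44(15.7)² + 0.004(7200) + 3.52(33) = 70.8 − 108.4556 + 28.8 + 116.16 = 107.3044.
∂x/∂p = −2·0.44·p = -13.816, so E_p = -13.816·(15.7/107.3044) ≈ -2.021.
|E_p| > 1: demand is elastic.

-2.021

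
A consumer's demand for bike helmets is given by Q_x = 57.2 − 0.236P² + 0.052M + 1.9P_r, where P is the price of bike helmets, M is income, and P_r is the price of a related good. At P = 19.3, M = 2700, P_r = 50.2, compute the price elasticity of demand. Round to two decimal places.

-0.86

Q_x = 57.2 − 0.236(19.3)² + 0.052(2700) + 1.9(50.2) = 57.2 − 87.9076 + 140.4 + 95.38 = 205.0724.
∂Q_x/∂P = −2·0.236·P = -9.1096, so E_p = -9.1096·(19.3/205.0724) ≈ -0.86.
|E_p| < 1: demand is inelastic.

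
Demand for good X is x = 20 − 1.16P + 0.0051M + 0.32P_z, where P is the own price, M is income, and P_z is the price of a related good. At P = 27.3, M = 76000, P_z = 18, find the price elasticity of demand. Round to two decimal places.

First evaluate x: 20 − 1.16(27.3) + 0.0051(76000) + 0.32(18) = 20 − 31.668 + 387.6 + 5.76 = 381.692.
∂x/∂P = −1.16, so E_p = (−1.16)·(27.3/381.692) ≈ -0.08.
|E_p| < 1: demand is inelastic.

-0.08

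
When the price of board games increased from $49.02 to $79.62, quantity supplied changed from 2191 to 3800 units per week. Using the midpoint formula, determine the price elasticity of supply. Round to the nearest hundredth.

%Δq = (3800 − 2191)/[(2191 + 3800)/2] = 1609/2995.5 ≈ 0.5371.
%ΔP = (79.62 − 49.02)/[(49.02 + 79.62)/2] = 30.6/64.32 ≈ 0.4757.
Arc elasticity E = %Δq/%ΔP ≈ 0.5371/0.4757 ≈ 1.13.
|E| > 1: supply is elastic over this range.

1.13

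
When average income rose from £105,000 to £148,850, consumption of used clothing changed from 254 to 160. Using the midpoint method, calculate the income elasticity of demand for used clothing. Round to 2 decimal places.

-1.31

%ΔQ = (160 − 254)/[(254+160)/2] = -94/207 ≈ -0.4541.
%ΔY = (148,850 − 105,000)/[(105,000+148,850)/2] = 43850/126925 ≈ 0.3455.
E_I = %ΔQ/%ΔY ≈ -1.31.
E_I < 0: inferior good.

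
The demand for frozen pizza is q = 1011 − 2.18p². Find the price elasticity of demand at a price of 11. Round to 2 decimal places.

-0.71

At p = 11, q = 747.22.
dq/dp = −2·2.18·p = −47.96.
Point elasticity E = (dq/dp)·(p/q) = -47.96 × 11/747.22 ≈ -0.71.
|E| < 1, so demand is inelastic at this price.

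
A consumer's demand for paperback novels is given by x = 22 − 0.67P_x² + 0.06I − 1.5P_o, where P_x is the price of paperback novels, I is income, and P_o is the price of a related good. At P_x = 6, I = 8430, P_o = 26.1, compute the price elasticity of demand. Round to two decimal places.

-0.10

Evaluating quantity at (P_x, I, P_o) gives x = 22 − 0.67(6)² + 0.06(8430) − 1.5(26.1) = 22 − 24.12 + 505.8 − 39.15 = 464.53.
∂x/∂P_x = −2·0.67·P_x = -8.04, so E_p = -8.04·(6/464.53) ≈ -0.10.
|E_p| < 1: demand is inelastic.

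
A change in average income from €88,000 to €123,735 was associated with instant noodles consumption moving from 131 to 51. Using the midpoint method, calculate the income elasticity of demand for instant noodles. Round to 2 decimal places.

-2.60

%ΔQ = (51 − 131)/[(131+51)/2] = -80/91 ≈ -0.8791.
%ΔM = (123,735 − 88,000)/[(88,000+123,735)/2] = 35735/105867.5 ≈ 0.3375.
E_I = %ΔQ/%ΔM ≈ -2.60.
E_I < 0: inferior good.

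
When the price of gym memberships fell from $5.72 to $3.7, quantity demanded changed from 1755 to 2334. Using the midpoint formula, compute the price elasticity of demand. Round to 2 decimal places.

-0.66

%Δq = (2334 − 1755)/[(1755 + 2334)/2] = 579/2044.5 ≈ 0.2832.
%ΔP = (3.7 − 5.72)/[(5.72 + 3.7)/2] = -2.02/4.71 ≈ -0.4289.
Arc elasticity E = %Δq/%ΔP ≈ 0.2832/-0.4289 ≈ -0.66.
|E| < 1: demand is inelastic over this range.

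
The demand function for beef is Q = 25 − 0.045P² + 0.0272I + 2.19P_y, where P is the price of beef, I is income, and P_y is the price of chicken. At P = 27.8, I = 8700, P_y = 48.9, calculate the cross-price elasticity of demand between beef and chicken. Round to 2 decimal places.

Q = 25 − 0.045(27.8)² + 0.0272(8700) + 2.19(48.9) = 25 − 34.7778 + 236.64 + 107.091 = 333.9532.
∂Q/∂P_y = +2.19, so E_xy = 2.19·(48.9/333.9532) ≈ 0.32.
E_xy > 0: the goods are substitutes.

0.32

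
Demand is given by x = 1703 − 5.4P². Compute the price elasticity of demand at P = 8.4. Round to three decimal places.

-0.576

At P = 8.4, x = 1321.976.
dx/dP = −2·5.4·P = −90.72.
Point elasticity E = (dx/dP)·(P/x) = -90.72 × 8.4/1321.976 ≈ -0.576.
|E| < 1, so demand is inelastic at this price.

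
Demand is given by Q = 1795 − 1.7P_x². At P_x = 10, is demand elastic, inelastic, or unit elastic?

At P_x = 10, Q = 1625.
dQ/dP_x = −2·1.7·P_x = −34.
Point elasticity E = (dQ/dP_x)·(P_x/Q) = -34 × 10/1625 ≈ -0.209.
|E| ≈ 0.209 < 1, so demand is inelastic.

inelastic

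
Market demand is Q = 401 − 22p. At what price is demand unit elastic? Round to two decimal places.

For linear demand Q = a − bp, E = −bp/(a − bp). |E| = 1 ⇒ bp = a − bp ⇒ p = a/(2b).
p = 401/(2·22) ≈ 9.11.

9.11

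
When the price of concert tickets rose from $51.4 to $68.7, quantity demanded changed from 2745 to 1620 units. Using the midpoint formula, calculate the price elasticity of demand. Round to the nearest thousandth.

-1.789

%ΔQ = (1620 − 2745)/[(2745 + 1620)/2] = -1125/2182.5 ≈ -0.5155.
%Δp = (68.7 − 51.4)/[(51.4 + 68.7)/2] = 17.3/60.05 ≈ 0.2881.
Arc elasticity E = %ΔQ/%Δp ≈ -0.5155/0.2881 ≈ -1.789.
|E| > 1: demand is elastic over this range.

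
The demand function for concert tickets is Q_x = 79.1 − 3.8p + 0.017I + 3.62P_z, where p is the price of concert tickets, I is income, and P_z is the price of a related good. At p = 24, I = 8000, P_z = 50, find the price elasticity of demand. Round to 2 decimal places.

-0.30

Evaluating quantity at (p, I, P_z) gives Q_x = 79.1 − 3.8(24) + 0.017(8000) + 3.62(50) = 79.1 − 91.2 + 136 + 181 = 304.9.
∂Q_x/∂p = −3.8, so E_p = (−3.8)·(24/304.9) ≈ -0.30.
|E_p| < 1: demand is inelastic.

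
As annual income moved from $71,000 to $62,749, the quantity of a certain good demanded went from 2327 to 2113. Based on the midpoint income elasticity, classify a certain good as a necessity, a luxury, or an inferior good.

necessity

%ΔQ = (2113 − 2327)/[(2327+2113)/2] = -214/2220 ≈ -0.0964.
%ΔM = (62,749 − 71,000)/[(71,000+62,749)/2] = -8251/66874.5 ≈ -0.1234.
E_I = %ΔQ/%ΔM ≈ 0.781.
E_I ∈ (0,1): normal good (necessity).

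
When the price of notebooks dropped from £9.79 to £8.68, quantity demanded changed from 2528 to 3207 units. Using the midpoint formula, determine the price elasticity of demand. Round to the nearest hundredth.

-1.97

%Δq = (3207 − 2528)/[(2528 + 3207)/2] = 679/2867.5 ≈ 0.2368.
%ΔP = (8.68 − 9.79)/[(9.79 + 8.68)/2] = -1.11/9.235 ≈ -0.1202.
Arc elasticity E = %Δq/%ΔP ≈ 0.2368/-0.1202 ≈ -1.97.
|E| > 1: demand is elastic over this range.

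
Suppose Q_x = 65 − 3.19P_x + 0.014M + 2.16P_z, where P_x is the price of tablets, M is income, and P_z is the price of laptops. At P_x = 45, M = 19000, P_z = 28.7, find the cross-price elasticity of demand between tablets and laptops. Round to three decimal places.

0.249

First evaluate Q_x: 65 − 3.19(45) + 0.014(19000) + 2.16(28.7) = 65 − 143.55 + 266 + 61.992 = 249.442.
∂Q_x/∂P_z = +2.16, so E_xy = 2.16·(28.7/249.442) ≈ 0.249.
E_xy > 0: the goods are substitutes.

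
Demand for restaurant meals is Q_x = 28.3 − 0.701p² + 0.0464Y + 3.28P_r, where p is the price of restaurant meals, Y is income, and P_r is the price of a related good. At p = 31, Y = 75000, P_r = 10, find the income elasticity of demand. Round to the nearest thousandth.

1.214

At the given point, Q_x = 28.3 − 0.701(31)² + 0.0464(75000) + 3.28(10) = 28.3 − 673.661 + 3480 + 32.8 = 2867.439.
∂Q_x/∂Y = +0.0464, so E_I = 0.0464·(75000/2867.439) ≈ 1.214.
E_I > 1: normal good (luxury).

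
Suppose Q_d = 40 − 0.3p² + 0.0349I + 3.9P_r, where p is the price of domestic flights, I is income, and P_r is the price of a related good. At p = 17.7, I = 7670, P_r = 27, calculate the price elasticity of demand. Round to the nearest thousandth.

At the given point, Q_d = 40 − 0.3(17.7)² + 0.0349(7670) + 3.9(27) = 40 − 93.987 + 267.683 + 105.3 = 318.996.
∂Q_d/∂p = −2·0.3·p = -10.62, so E_p = -10.62·(17.7/318.996) ≈ -0.589.
|E_p| < 1: demand is inelastic.

-0.589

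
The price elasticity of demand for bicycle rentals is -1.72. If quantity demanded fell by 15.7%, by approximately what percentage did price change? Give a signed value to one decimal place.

%ΔQ ≈ E × %ΔP ⇒ %ΔP = %ΔQ / E = (-15.7%)/(-1.72) ≈ 9.1%.

9.1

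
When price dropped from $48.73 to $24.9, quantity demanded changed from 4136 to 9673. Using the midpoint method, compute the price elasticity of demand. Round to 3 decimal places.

%ΔQ = (9673 − 4136)/[(4136 + 9673)/2] = 5537/6904.5 ≈ 0.8019.
%ΔP = (24.9 − 48.73)/[(48.73 + 24.9)/2] = -23.83/36.815 ≈ -0.6473.
Arc elasticity E = %ΔQ/%ΔP ≈ 0.8019/-0.6473 ≈ -1.239.
|E| > 1: demand is elastic over this range.

-1.239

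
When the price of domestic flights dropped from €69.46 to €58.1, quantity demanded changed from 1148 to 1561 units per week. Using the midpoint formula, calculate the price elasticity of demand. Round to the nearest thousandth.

-1.712

%Δq = (1561 − 1148)/[(1148 + 1561)/2] = 413/1354.5 ≈ 0.3049.
%ΔP = (58.1 − 69.46)/[(69.46 + 58.1)/2] = -11.36/63.78 ≈ -0.1781.
Arc elasticity E = %Δq/%ΔP ≈ 0.3049/-0.1781 ≈ -1.712.
|E| > 1: demand is elastic over this range.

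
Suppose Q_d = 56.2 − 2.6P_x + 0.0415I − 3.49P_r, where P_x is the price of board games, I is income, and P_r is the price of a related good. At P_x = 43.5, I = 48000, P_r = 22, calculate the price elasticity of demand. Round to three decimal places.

Q_d = 56.2 − 2.6(43.5) + 0.0415(48000) − 3.49(22) = 56.2 − 113.1 + 1992 − 76.78 = 1858.32.
∂Q_d/∂P_x = −2.6, so E_p = (−2.6)·(43.5/1858.32) ≈ -0.061.
|E_p| < 1: demand is inelastic.

-0.061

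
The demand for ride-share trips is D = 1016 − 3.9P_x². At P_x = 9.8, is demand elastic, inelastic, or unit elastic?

elastic

At P_x = 9.8, D = 641.444.
dD/dP_x = −2·3.9·P_x = −76.44.
Point elasticity E = (dD/dP_x)·(P_x/D) = -76.44 × 9.8/641.444 ≈ -1.168.
|E| ≈ 1.168 > 1, so demand is elastic.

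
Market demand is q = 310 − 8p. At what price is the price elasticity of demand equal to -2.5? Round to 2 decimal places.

27.68

Set −bp/(a − bp) = −2.5 ⇒ bp = 2.5(a − bp) ⇒ bp(1+2.5) = 2.5·a.
p = 2.5·310/(8·3.5) ≈ 27.68.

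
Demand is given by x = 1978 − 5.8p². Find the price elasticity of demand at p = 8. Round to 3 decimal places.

At p = 8, x = 1606.8.
dx/dp = −2·5.8·p = −92.8.
Point elasticity E = (dx/dp)·(p/x) = -92.8 × 8/1606.8 ≈ -0.462.
|E| < 1, so demand is inelastic at this price.

-0.462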